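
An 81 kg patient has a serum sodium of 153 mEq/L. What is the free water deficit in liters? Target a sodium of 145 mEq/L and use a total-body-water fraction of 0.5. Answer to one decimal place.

2.2 L

TBW = 0.5 · 81 = 40.5 L
Free water deficit = TBW · (Na/145 − 1)
= 40.5 · (153/145 − 1)
= 40.5 · 0.0552
= 2.24 L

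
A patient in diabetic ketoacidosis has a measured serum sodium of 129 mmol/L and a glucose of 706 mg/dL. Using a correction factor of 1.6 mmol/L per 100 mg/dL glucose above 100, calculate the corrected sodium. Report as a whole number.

139 mmol/L

Corrected Na = measured Na + 1.6 · (glucose − 100)/100
= 129 + 1.6 · (706 − 100)/100
= 129 + 9.7
= 138.7 mmol/L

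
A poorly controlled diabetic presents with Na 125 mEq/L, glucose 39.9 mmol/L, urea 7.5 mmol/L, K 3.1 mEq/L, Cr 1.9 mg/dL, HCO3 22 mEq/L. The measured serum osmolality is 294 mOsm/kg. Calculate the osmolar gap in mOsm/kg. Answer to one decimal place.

Calculated osmolality = 2·Na + glucose + urea
= 2·125 + 39.9 + 7.5
= 250 + 39.90 + 7.50
= 297.4 mOsm/kg ≈ 297.4 mOsm/kg
Osmolar gap = measured − calculated = 294 − 297.4 = -3.4 mOsm/kg

-3.4 mOsm/kg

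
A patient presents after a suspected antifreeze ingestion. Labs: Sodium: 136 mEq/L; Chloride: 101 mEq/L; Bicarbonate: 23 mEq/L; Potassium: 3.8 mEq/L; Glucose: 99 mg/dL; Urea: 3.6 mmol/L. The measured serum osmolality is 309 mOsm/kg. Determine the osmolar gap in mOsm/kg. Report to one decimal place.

27.9 mOsm/kg

Calculated osmolality = 2·Na + glucose/18 + urea
= 2·136 + 99/18 + 3.6
= 272 + 5.50 + 3.60
= 281.1 mOsm/kg ≈ 281.1 mOsm/kg
Osmolar gap = measured − calculated = 309 − 281.1 = 27.9 mOsm/kg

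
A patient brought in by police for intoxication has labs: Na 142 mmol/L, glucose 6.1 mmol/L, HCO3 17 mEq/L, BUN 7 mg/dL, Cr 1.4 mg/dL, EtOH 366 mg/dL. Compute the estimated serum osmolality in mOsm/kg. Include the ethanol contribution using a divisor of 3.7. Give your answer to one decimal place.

Calculated osmolality = 2·Na + glucose + BUN/2.8 + ethanol/3.7
= 2·142 + 6.1 + 7/2.8 + 366/3.7
= 284 + 6.10 + 2.50 + 98.92
= 391.52 mOsm/kg

391.5 mOsm/kg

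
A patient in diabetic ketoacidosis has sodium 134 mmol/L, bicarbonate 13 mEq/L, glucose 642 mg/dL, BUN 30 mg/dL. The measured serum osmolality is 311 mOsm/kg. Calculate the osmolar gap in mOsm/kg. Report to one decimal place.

-3.4 mOsm/kg

Calculated osmolality = 2·Na + glucose/18 + BUN/2.8
= 2·134 + 642/18 + 30/2.8
= 268 + 35.67 + 10.71
= 314.38 mOsm/kg ≈ 314.4 mOsm/kg
Osmolar gap = measured − calculated = 311 − 314.4 = -3.4 mOsm/kg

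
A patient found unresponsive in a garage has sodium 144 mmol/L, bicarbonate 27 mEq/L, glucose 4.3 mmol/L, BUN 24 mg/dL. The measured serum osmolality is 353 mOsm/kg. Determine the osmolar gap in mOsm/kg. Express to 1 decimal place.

52.1 mOsm/kg

Calculated osmolality = 2·Na + glucose + BUN/2.8
= 2·144 + 4.3 + 24/2.8
= 288 + 4.30 + 8.57
= 300.87 mOsm/kg ≈ 300.9 mOsm/kg
Osmolar gap = measured − calculated = 353 − 300.9 = 52.1 mOsm/kg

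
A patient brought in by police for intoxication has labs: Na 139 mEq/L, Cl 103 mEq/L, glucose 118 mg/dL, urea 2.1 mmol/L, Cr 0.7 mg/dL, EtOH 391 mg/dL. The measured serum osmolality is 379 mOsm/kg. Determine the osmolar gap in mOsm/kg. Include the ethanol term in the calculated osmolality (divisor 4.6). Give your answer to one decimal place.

7.3 mOsm/kg

Calculated osmolality = 2·Na + glucose/18 + urea + ethanol/4.6
= 2·139 + 118/18 + 2.1 + 391/4.6
= 278 + 6.56 + 2.10 + 85
= 371.66 mOsm/kg ≈ 371.7 mOsm/kg
Osmolar gap = measured − calculated = 379 − 371.7 = 7.3 mOsm/kg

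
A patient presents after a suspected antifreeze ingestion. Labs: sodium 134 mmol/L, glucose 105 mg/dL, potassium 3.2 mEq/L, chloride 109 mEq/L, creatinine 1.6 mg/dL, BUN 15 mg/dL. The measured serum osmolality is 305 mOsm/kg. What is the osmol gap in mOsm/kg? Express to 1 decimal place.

Calculated osmolality = 2·Na + glucose/18 + BUN/2.8
= 2·134 + 105/18 + 15/2.8
= 268 + 5.83 + 5.36
= 279.19 mOsm/kg ≈ 279.2 mOsm/kg
Osmolar gap = measured − calculated = 305 − 279.2 = 25.8 mOsm/kg

25.8 mOsm/kg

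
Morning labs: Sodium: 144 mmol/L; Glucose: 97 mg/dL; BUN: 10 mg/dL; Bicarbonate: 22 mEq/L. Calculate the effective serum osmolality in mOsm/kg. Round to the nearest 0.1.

Effective osmolality excludes urea (freely permeant across cell membranes):
2·Na + glucose/18
= 2·144 + 97/18
= 288 + 5.39
= 293.39 mOsm/kg

293.4 mOsm/kg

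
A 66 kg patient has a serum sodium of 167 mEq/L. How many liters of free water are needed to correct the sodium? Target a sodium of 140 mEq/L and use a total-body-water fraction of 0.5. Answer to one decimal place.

6.4 L

TBW = 0.5 · 66 = 33 L
Free water deficit = TBW · (Na/140 − 1)
= 33 · (167/140 − 1)
= 33 · 0.1929
= 6.37 L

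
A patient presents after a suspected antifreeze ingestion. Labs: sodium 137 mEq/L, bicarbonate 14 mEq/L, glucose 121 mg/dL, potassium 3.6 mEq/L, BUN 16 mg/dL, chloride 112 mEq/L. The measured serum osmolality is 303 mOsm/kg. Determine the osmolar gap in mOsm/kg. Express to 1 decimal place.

Calculated osmolality = 2·Na + glucose/18 + BUN/2.8
= 2·137 + 121/18 + 16/2.8
= 274 + 6.72 + 5.71
= 286.43 mOsm/kg ≈ 286.4 mOsm/kg
Osmolar gap = measured − calculated = 303 − 286.4 = 16.6 mOsm/kg

16.6 mOsm/kg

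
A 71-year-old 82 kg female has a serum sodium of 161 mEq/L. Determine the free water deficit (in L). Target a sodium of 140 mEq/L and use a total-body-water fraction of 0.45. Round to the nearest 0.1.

TBW = 0.45 · 82 = 36.9 L
Free water deficit = TBW · (Na/140 − 1)
= 36.9 · (161/140 − 1)
= 36.9 · 0.15
= 5.53 L

5.5 L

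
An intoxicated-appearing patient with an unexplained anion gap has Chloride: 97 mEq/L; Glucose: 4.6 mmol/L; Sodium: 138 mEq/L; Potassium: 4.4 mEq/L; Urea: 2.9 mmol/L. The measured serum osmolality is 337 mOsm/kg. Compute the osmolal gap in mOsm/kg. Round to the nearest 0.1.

Calculated osmolality = 2·Na + glucose + urea
= 2·138 + 4.6 + 2.9
= 276 + 4.60 + 2.90
= 283.5 mOsm/kg ≈ 283.5 mOsm/kg
Osmolar gap = measured − calculated = 337 − 283.5 = 53.5 mOsm/kg

53.5 mOsm/kg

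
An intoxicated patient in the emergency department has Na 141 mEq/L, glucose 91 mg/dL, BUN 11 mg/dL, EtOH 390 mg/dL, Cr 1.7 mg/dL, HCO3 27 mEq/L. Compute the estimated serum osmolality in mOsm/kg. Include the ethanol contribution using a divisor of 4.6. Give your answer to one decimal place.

Calculated osmolality = 2·Na + glucose/18 + BUN/2.8 + ethanol/4.6
= 2·141 + 91/18 + 11/2.8 + 390/4.6
= 282 + 5.06 + 3.93 + 84.78
= 375.77 mOsm/kg

375.8 mOsm/kg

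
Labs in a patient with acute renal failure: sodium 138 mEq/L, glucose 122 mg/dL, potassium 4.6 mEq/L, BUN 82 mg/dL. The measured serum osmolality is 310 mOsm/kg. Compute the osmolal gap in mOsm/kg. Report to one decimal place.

Calculated osmolality = 2·Na + glucose/18 + BUN/2.8
= 2·138 + 122/18 + 82/2.8
= 276 + 6.78 + 29.29
= 312.07 mOsm/kg ≈ 312.1 mOsm/kg
Osmolar gap = measured − calculated = 310 − 312.1 = -2.1 mOsm/kg

-2.1 mOsm/kg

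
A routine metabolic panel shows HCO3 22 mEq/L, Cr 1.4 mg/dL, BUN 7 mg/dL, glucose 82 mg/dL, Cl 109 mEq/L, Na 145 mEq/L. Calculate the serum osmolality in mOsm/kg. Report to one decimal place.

297.1 mOsm/kg

Calculated osmolality = 2·Na + glucose/18 + BUN/2.8
= 2·145 + 82/18 + 7/2.8
= 290 + 4.56 + 2.50
= 297.06 mOsm/kg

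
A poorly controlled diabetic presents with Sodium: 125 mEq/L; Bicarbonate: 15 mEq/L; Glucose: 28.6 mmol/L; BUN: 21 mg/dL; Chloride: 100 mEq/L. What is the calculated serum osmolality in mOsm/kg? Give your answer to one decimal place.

Calculated osmolality = 2·Na + glucose + BUN/2.8
= 2·125 + 28.6 + 21/2.8
= 250 + 28.60 + 7.50
= 286.1 mOsm/kg

286.1 mOsm/kg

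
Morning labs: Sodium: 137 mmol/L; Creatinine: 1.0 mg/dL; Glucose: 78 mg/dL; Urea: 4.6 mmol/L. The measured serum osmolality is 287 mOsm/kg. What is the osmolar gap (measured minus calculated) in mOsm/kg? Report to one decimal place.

Calculated osmolality = 2·Na + glucose/18 + urea
= 2·137 + 78/18 + 4.6
= 274 + 4.33 + 4.60
= 282.93 mOsm/kg ≈ 282.9 mOsm/kg
Osmolar gap = measured − calculated = 287 − 282.9 = 4.1 mOsm/kg

4.1 mOsm/kg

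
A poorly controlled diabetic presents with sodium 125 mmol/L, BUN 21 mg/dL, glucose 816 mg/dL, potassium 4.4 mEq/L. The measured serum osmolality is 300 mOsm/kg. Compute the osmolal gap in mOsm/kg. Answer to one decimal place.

Calculated osmolality = 2·Na + glucose/18 + BUN/2.8
= 2·125 + 816/18 + 21/2.8
= 250 + 45.33 + 7.50
= 302.83 mOsm/kg ≈ 302.8 mOsm/kg
Osmolar gap = measured − calculated = 300 − 302.8 = -2.8 mOsm/kg

-2.8 mOsm/kg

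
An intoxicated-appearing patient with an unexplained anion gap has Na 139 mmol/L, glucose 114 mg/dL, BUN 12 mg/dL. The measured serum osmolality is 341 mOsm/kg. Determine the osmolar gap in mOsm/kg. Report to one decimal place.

52.4 mOsm/kg

Calculated osmolality = 2·Na + glucose/18 + BUN/2.8
= 2·139 + 114/18 + 12/2.8
= 278 + 6.33 + 4.29
= 288.62 mOsm/kg ≈ 288.6 mOsm/kg
Osmolar gap = measured − calculated = 341 − 288.6 = 52.4 mOsm/kg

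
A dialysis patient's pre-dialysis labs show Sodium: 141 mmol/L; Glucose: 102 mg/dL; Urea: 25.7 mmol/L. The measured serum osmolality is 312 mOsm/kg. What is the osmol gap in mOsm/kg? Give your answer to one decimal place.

-1.4 mOsm/kg

Calculated osmolality = 2·Na + glucose/18 + urea
= 2·141 + 102/18 + 25.7
= 282 + 5.67 + 25.70
= 313.37 mOsm/kg ≈ 313.4 mOsm/kg
Osmolar gap = measured − calculated = 312 − 313.4 = -1.4 mOsm/kg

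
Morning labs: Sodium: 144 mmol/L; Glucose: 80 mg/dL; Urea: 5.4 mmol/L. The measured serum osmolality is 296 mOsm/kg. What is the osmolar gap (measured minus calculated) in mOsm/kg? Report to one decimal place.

-1.8 mOsm/kg

Calculated osmolality = 2·Na + glucose/18 + urea
= 2·144 + 80/18 + 5.4
= 288 + 4.44 + 5.40
= 297.84 mOsm/kg ≈ 297.8 mOsm/kg
Osmolar gap = measured − calculated = 296 − 297.8 = -1.8 mOsm/kg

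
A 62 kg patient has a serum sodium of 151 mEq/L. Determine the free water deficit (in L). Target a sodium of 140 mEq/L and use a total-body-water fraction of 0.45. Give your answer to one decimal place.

2.2 L

TBW = 0.45 · 62 = 27.9 L
Free water deficit = TBW · (Na/140 − 1)
= 27.9 · (151/140 − 1)
= 27.9 · 0.0786
= 2.19 L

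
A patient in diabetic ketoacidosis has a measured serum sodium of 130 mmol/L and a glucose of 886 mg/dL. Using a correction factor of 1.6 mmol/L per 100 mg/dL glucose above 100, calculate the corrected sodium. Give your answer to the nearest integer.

143 mmol/L

Corrected Na = measured Na + 1.6 · (glucose − 100)/100
= 130 + 1.6 · (886 − 100)/100
= 130 + 12.6
= 142.6 mmol/L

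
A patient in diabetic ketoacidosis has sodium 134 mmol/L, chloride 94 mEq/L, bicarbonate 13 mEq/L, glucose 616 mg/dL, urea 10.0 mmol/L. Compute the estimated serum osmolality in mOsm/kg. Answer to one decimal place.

312.2 mOsm/kg

Calculated osmolality = 2·Na + glucose/18 + urea
= 2·134 + 616/18 + 10
= 268 + 34.22 + 10
= 312.22 mOsm/kg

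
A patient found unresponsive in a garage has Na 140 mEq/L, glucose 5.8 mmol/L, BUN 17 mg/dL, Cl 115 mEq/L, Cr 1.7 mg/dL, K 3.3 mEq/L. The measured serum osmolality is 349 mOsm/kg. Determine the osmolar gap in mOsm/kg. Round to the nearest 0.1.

57.1 mOsm/kg

Calculated osmolality = 2·Na + glucose + BUN/2.8
= 2·140 + 5.8 + 17/2.8
= 280 + 5.80 + 6.07
= 291.87 mOsm/kg ≈ 291.9 mOsm/kg
Osmolar gap = measured − calculated = 349 − 291.9 = 57.1 mOsm/kg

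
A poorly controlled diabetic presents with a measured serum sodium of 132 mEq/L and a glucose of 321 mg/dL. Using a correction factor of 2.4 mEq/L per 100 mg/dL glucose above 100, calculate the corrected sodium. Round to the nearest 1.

137 mEq/L

Corrected Na = measured Na + 2.4 · (glucose − 100)/100
= 132 + 2.4 · (321 − 100)/100
= 132 + 5.3
= 137.3 mEq/L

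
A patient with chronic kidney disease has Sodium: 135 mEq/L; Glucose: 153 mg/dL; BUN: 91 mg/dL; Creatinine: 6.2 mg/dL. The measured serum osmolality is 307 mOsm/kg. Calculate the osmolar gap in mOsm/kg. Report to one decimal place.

-4.0 mOsm/kg

Calculated osmolality = 2·Na + glucose/18 + BUN/2.8
= 2·135 + 153/18 + 91/2.8
= 270 + 8.50 + 32.50
= 311 mOsm/kg ≈ 311.0 mOsm/kg
Osmolar gap = measured − calculated = 307 − 311.0 = -4.0 mOsm/kg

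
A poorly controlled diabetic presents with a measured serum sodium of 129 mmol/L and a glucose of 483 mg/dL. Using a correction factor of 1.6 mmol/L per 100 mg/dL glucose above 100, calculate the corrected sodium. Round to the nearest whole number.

135 mmol/L

Corrected Na = measured Na + 1.6 · (glucose − 100)/100
= 129 + 1.6 · (483 − 100)/100
= 129 + 6.1
= 135.1 mmol/L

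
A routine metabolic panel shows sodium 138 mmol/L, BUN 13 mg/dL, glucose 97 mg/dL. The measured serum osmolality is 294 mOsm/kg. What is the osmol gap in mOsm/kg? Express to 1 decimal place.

8.0 mOsm/kg

Calculated osmolality = 2·Na + glucose/18 + BUN/2.8
= 2·138 + 97/18 + 13/2.8
= 276 + 5.39 + 4.64
= 286.03 mOsm/kg ≈ 286.0 mOsm/kg
Osmolar gap = measured − calculated = 294 − 286.0 = 8.0 mOsm/kg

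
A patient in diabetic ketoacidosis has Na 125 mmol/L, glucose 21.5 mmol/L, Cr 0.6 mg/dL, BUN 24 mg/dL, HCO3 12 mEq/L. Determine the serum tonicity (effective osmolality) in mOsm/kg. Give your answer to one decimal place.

271.5 mOsm/kg

Effective osmolality excludes urea (freely permeant across cell membranes):
2·Na + glucose
= 2·125 + 21.5
= 250 + 21.5
= 271.5 mOsm/kg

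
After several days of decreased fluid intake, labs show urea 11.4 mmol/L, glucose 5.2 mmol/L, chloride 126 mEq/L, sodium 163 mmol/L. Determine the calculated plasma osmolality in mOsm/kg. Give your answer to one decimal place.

342.6 mOsm/kg

Calculated osmolality = 2·Na + glucose + urea
= 2·163 + 5.2 + 11.4
= 326 + 5.20 + 11.40
= 342.6 mOsm/kg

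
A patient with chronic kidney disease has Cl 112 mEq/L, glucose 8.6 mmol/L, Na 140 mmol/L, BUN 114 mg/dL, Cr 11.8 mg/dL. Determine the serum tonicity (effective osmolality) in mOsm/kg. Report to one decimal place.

Effective osmolality excludes urea (freely permeant across cell membranes):
2·Na + glucose
= 2·140 + 8.6
= 280 + 8.6
= 288.6 mOsm/kg

288.6 mOsm/kg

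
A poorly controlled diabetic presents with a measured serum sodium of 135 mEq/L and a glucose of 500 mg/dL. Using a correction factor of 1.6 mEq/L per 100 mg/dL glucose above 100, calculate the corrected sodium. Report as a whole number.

141 mEq/L

Corrected Na = measured Na + 1.6 · (glucose − 100)/100
= 135 + 1.6 · (500 − 100)/100
= 135 + 6.4
= 141.4 mEq/L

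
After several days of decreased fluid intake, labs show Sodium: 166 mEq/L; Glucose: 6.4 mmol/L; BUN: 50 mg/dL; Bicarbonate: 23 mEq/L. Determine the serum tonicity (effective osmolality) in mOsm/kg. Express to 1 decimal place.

Effective osmolality excludes urea (freely permeant across cell membranes):
2·Na + glucose
= 2·166 + 6.4
= 332 + 6.4
= 338.4 mOsm/kg

338.4 mOsm/kg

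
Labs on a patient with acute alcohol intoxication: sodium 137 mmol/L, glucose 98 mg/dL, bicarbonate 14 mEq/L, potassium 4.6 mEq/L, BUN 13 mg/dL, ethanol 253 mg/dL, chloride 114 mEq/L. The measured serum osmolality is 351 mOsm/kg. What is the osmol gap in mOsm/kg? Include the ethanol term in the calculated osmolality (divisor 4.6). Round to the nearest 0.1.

Calculated osmolality = 2·Na + glucose/18 + BUN/2.8 + ethanol/4.6
= 2·137 + 98/18 + 13/2.8 + 253/4.6
= 274 + 5.44 + 4.64 + 55
= 339.08 mOsm/kg ≈ 339.1 mOsm/kg
Osmolar gap = measured − calculated = 351 − 339.1 = 11.9 mOsm/kg

11.9 mOsm/kg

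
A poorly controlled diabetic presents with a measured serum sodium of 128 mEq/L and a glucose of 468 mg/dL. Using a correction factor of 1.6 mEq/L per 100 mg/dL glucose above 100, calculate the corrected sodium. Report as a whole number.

Corrected Na = measured Na + 1.6 · (glucose − 100)/100
= 128 + 1.6 · (468 − 100)/100
= 128 + 5.9
= 133.9 mEq/L

134 mEq/L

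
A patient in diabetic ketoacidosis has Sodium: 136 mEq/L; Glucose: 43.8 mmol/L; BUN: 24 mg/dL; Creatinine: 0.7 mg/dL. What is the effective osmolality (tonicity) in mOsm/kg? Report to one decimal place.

Effective osmolality excludes urea (freely permeant across cell membranes):
2·Na + glucose
= 2·136 + 43.8
= 272 + 43.8
= 315.8 mOsm/kg

315.8 mOsm/kg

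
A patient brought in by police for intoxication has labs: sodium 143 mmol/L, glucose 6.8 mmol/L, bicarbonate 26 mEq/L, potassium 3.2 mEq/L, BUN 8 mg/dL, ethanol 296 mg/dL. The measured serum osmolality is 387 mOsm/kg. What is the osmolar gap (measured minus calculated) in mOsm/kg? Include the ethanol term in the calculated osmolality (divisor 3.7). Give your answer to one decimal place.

Calculated osmolality = 2·Na + glucose + BUN/2.8 + ethanol/3.7
= 2·143 + 6.8 + 8/2.8 + 296/3.7
= 286 + 6.80 + 2.86 + 80
= 375.66 mOsm/kg ≈ 375.7 mOsm/kg
Osmolar gap = measured − calculated = 387 − 375.7 = 11.3 mOsm/kg

11.3 mOsm/kg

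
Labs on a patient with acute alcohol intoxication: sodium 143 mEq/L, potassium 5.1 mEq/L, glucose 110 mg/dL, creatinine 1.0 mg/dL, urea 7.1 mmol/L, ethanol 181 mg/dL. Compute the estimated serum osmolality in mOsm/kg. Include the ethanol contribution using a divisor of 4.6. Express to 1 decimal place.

338.6 mOsm/kg

Calculated osmolality = 2·Na + glucose/18 + urea + ethanol/4.6
= 2·143 + 110/18 + 7.1 + 181/4.6
= 286 + 6.11 + 7.10 + 39.35
= 338.56 mOsm/kg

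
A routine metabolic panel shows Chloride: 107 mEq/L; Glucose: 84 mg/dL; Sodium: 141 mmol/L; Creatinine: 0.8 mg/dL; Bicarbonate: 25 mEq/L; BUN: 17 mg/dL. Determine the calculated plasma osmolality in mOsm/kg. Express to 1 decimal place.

Calculated osmolality = 2·Na + glucose/18 + BUN/2.8
= 2·141 + 84/18 + 17/2.8
= 282 + 4.67 + 6.07
= 292.74 mOsm/kg

292.7 mOsm/kg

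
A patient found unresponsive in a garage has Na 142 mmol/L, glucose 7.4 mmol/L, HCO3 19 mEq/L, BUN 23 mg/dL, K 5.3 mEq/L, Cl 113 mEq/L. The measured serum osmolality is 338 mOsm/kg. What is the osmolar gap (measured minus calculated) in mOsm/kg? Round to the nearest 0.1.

38.4 mOsm/kg

Calculated osmolality = 2·Na + glucose + BUN/2.8
= 2·142 + 7.4 + 23/2.8
= 284 + 7.40 + 8.21
= 299.61 mOsm/kg ≈ 299.6 mOsm/kg
Osmolar gap = measured − calculated = 338 − 299.6 = 38.4 mOsm/kg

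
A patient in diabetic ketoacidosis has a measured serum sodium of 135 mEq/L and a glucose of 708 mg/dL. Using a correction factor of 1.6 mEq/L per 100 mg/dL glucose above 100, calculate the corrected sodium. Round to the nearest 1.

145 mEq/L

Corrected Na = measured Na + 1.6 · (glucose − 100)/100
= 135 + 1.6 · (708 − 100)/100
= 135 + 9.7
= 144.7 mEq/L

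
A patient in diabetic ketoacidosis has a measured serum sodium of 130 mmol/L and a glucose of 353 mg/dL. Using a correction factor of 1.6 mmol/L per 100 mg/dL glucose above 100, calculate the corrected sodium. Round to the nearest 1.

Corrected Na = measured Na + 1.6 · (glucose − 100)/100
= 130 + 1.6 · (353 − 100)/100
= 130 + 4
= 134 mmol/L

134 mmol/L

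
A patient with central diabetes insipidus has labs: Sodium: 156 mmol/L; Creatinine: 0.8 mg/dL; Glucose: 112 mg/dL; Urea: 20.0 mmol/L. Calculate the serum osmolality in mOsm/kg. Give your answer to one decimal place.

Calculated osmolality = 2·Na + glucose/18 + urea
= 2·156 + 112/18 + 20
= 312 + 6.22 + 20
= 338.22 mOsm/kg

338.2 mOsm/kg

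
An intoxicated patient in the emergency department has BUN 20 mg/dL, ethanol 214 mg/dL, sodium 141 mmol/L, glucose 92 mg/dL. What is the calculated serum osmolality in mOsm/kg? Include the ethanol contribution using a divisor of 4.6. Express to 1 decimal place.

Calculated osmolality = 2·Na + glucose/18 + BUN/2.8 + ethanol/4.6
= 2·141 + 92/18 + 20/2.8 + 214/4.6
= 282 + 5.11 + 7.14 + 46.52
= 340.77 mOsm/kg

340.8 mOsm/kg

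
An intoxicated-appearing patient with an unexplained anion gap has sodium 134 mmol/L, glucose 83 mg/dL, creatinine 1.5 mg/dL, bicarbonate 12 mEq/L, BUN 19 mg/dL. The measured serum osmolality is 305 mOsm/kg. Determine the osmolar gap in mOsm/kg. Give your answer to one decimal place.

Calculated osmolality = 2·Na + glucose/18 + BUN/2.8
= 2·134 + 83/18 + 19/2.8
= 268 + 4.61 + 6.79
= 279.4 mOsm/kg ≈ 279.4 mOsm/kg
Osmolar gap = measured − calculated = 305 − 279.4 = 25.6 mOsm/kg

25.6 mOsm/kg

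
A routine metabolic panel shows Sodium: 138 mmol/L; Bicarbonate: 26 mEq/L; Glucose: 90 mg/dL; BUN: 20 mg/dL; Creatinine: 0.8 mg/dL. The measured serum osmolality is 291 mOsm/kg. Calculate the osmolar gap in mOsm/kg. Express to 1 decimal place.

Calculated osmolality = 2·Na + glucose/18 + BUN/2.8
= 2·138 + 90/18 + 20/2.8
= 276 + 5 + 7.14
= 288.14 mOsm/kg ≈ 288.1 mOsm/kg
Osmolar gap = measured − calculated = 291 − 288.1 = 2.9 mOsm/kg

2.9 mOsm/kg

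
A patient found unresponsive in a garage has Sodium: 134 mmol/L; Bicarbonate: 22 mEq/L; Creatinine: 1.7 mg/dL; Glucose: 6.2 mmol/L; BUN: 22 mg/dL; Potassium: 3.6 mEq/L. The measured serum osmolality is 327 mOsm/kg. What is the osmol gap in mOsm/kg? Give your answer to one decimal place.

44.9 mOsm/kg

Calculated osmolality = 2·Na + glucose + BUN/2.8
= 2·134 + 6.2 + 22/2.8
= 268 + 6.20 + 7.86
= 282.06 mOsm/kg ≈ 282.1 mOsm/kg
Osmolar gap = measured − calculated = 327 − 282.1 = 44.9 mOsm/kg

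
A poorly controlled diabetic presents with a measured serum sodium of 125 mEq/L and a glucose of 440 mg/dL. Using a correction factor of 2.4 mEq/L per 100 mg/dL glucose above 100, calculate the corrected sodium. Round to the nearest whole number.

133 mEq/L

Corrected Na = measured Na + 2.4 · (glucose − 100)/100
= 125 + 2.4 · (440 − 100)/100
= 125 + 8.2
= 133.2 mEq/L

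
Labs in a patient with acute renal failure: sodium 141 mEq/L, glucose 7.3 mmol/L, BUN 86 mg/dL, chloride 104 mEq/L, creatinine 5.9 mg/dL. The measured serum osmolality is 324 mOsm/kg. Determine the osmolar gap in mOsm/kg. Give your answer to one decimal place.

4.0 mOsm/kg

Calculated osmolality = 2·Na + glucose + BUN/2.8
= 2·141 + 7.3 + 86/2.8
= 282 + 7.30 + 30.71
= 320.01 mOsm/kg ≈ 320.0 mOsm/kg
Osmolar gap = measured − calculated = 324 − 320.0 = 4.0 mOsm/kg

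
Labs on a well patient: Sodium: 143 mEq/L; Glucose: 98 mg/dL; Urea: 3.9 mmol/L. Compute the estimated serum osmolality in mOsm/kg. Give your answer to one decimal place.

Calculated osmolality = 2·Na + glucose/18 + urea
= 2·143 + 98/18 + 3.9
= 286 + 5.44 + 3.90
= 295.34 mOsm/kg

295.3 mOsm/kg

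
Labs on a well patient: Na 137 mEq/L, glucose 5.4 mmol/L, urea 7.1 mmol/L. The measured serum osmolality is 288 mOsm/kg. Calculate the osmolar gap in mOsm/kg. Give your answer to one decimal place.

1.5 mOsm/kg

Calculated osmolality = 2·Na + glucose + urea
= 2·137 + 5.4 + 7.1
= 274 + 5.40 + 7.10
= 286.5 mOsm/kg ≈ 286.5 mOsm/kg
Osmolar gap = measured − calculated = 288 − 286.5 = 1.5 mOsm/kg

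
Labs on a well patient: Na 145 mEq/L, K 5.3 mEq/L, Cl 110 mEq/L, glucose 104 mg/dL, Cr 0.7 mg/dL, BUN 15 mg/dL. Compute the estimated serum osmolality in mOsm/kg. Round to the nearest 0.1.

Calculated osmolality = 2·Na + glucose/18 + BUN/2.8
= 2·145 + 104/18 + 15/2.8
= 290 + 5.78 + 5.36
= 301.14 mOsm/kg

301.1 mOsm/kg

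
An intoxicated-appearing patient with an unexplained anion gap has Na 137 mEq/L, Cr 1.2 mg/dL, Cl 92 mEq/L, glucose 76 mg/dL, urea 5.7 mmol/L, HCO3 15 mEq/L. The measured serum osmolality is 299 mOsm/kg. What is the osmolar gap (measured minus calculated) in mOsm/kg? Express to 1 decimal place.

Calculated osmolality = 2·Na + glucose/18 + urea
= 2·137 + 76/18 + 5.7
= 274 + 4.22 + 5.70
= 283.92 mOsm/kg ≈ 283.9 mOsm/kg
Osmolar gap = measured − calculated = 299 − 283.9 = 15.1 mOsm/kg

15.1 mOsm/kg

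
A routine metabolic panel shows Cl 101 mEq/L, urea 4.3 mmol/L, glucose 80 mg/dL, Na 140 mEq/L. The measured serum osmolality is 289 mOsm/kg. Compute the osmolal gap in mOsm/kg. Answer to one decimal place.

0.3 mOsm/kg

Calculated osmolality = 2·Na + glucose/18 + urea
= 2·140 + 80/18 + 4.3
= 280 + 4.44 + 4.30
= 288.74 mOsm/kg ≈ 288.7 mOsm/kg
Osmolar gap = measured − calculated = 289 − 288.7 = 0.3 mOsm/kg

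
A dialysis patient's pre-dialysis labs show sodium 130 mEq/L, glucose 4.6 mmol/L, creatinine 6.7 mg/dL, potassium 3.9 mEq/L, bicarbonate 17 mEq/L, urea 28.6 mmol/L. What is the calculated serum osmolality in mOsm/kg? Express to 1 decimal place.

Calculated osmolality = 2·Na + glucose + urea
= 2·130 + 4.6 + 28.6
= 260 + 4.60 + 28.60
= 293.2 mOsm/kg

293.2 mOsm/kg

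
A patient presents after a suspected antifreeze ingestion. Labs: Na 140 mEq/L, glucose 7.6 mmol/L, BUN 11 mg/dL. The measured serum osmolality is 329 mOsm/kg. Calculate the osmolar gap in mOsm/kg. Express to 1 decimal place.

Calculated osmolality = 2·Na + glucose + BUN/2.8
= 2·140 + 7.6 + 11/2.8
= 280 + 7.60 + 3.93
= 291.53 mOsm/kg ≈ 291.5 mOsm/kg
Osmolar gap = measured − calculated = 329 − 291.5 = 37.5 mOsm/kg

37.5 mOsm/kg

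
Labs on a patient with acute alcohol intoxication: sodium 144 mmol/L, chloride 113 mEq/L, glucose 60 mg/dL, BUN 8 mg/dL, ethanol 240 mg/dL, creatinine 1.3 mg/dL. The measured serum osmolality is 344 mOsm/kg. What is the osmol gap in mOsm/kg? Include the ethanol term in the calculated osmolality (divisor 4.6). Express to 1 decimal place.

Calculated osmolality = 2·Na + glucose/18 + BUN/2.8 + ethanol/4.6
= 2·144 + 60/18 + 8/2.8 + 240/4.6
= 288 + 3.33 + 2.86 + 52.17
= 346.36 mOsm/kg ≈ 346.4 mOsm/kg
Osmolar gap = measured − calculated = 344 − 346.4 = -2.4 mOsm/kg

-2.4 mOsm/kg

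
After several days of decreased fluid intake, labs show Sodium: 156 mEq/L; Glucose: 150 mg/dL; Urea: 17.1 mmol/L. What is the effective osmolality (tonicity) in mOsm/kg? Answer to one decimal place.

Effective osmolality excludes urea (freely permeant across cell membranes):
2·Na + glucose/18
= 2·156 + 150/18
= 312 + 8.33
= 320.33 mOsm/kg

320.3 mOsm/kg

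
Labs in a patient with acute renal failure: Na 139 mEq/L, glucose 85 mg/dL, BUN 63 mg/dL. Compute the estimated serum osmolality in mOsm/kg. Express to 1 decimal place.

305.2 mOsm/kg

Calculated osmolality = 2·Na + glucose/18 + BUN/2.8
= 2·139 + 85/18 + 63/2.8
= 278 + 4.72 + 22.50
= 305.22 mOsm/kg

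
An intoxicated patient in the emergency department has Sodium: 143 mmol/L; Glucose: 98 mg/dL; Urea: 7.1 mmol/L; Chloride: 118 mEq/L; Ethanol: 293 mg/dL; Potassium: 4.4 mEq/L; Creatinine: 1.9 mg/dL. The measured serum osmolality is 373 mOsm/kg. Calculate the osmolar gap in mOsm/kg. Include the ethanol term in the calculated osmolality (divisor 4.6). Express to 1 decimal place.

Calculated osmolality = 2·Na + glucose/18 + urea + ethanol/4.6
= 2·143 + 98/18 + 7.1 + 293/4.6
= 286 + 5.44 + 7.10 + 63.70
= 362.24 mOsm/kg ≈ 362.2 mOsm/kg
Osmolar gap = measured − calculated = 373 − 362.2 = 10.8 mOsm/kg

10.8 mOsm/kg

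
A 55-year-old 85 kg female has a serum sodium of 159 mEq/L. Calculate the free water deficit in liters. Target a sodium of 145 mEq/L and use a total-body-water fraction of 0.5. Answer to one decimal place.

TBW = 0.5 · 85 = 42.5 L
Free water deficit = TBW · (Na/145 − 1)
= 42.5 · (159/145 − 1)
= 42.5 · 0.0966
= 4.11 L

4.1 L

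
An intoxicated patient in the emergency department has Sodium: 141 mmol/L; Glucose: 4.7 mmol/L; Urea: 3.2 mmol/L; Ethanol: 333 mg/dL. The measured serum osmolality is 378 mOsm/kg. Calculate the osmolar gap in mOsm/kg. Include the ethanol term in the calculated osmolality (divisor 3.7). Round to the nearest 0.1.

-1.9 mOsm/kg

Calculated osmolality = 2·Na + glucose + urea + ethanol/3.7
= 2·141 + 4.7 + 3.2 + 333/3.7
= 282 + 4.70 + 3.20 + 90
= 379.9 mOsm/kg ≈ 379.9 mOsm/kg
Osmolar gap = measured − calculated = 378 − 379.9 = -1.9 mOsm/kg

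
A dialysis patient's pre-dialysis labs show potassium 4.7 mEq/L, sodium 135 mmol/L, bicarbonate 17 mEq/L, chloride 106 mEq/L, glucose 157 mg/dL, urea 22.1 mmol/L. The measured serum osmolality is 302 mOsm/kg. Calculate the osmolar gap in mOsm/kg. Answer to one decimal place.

1.2 mOsm/kg

Calculated osmolality = 2·Na + glucose/18 + urea
= 2·135 + 157/18 + 22.1
= 270 + 8.72 + 22.10
= 300.82 mOsm/kg ≈ 300.8 mOsm/kg
Osmolar gap = measured − calculated = 302 − 300.8 = 1.2 mOsm/kg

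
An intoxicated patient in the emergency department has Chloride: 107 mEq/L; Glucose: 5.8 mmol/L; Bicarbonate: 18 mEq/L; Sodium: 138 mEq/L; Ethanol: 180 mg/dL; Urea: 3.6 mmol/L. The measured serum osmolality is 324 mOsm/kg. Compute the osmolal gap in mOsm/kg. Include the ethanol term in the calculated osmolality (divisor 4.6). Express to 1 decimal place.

-0.5 mOsm/kg

Calculated osmolality = 2·Na + glucose + urea + ethanol/4.6
= 2·138 + 5.8 + 3.6 + 180/4.6
= 276 + 5.80 + 3.60 + 39.13
= 324.53 mOsm/kg ≈ 324.5 mOsm/kg
Osmolar gap = measured − calculated = 324 − 324.5 = -0.5 mOsm/kg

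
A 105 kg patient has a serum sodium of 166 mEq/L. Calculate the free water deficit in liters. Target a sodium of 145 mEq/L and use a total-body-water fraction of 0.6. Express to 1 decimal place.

9.1 L

TBW = 0.6 · 105 = 63 L
Free water deficit = TBW · (Na/145 − 1)
= 63 · (166/145 − 1)
= 63 · 0.1448
= 9.12 L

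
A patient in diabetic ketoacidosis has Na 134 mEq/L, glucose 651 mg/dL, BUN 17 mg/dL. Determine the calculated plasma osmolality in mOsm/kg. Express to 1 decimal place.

310.2 mOsm/kg

Calculated osmolality = 2·Na + glucose/18 + BUN/2.8
= 2·134 + 651/18 + 17/2.8
= 268 + 36.17 + 6.07
= 310.24 mOsm/kg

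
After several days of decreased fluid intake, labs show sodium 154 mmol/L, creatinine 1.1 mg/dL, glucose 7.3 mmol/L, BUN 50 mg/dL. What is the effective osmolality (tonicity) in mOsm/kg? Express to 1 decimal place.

315.3 mOsm/kg

Effective osmolality excludes urea (freely permeant across cell membranes):
2·Na + glucose
= 2·154 + 7.3
= 308 + 7.3
= 315.3 mOsm/kg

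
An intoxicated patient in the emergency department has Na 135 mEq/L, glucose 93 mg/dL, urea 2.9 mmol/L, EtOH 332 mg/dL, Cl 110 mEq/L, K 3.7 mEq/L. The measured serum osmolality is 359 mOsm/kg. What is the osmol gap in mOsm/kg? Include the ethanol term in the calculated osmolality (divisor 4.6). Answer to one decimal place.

8.8 mOsm/kg

Calculated osmolality = 2·Na + glucose/18 + urea + ethanol/4.6
= 2·135 + 93/18 + 2.9 + 332/4.6
= 270 + 5.17 + 2.90 + 72.17
= 350.24 mOsm/kg ≈ 350.2 mOsm/kg
Osmolar gap = measured − calculated = 359 − 350.2 = 8.8 mOsm/kg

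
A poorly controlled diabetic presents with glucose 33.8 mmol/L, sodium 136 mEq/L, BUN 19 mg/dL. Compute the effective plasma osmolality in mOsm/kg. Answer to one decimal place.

305.8 mOsm/kg

Effective osmolality excludes urea (freely permeant across cell membranes):
2·Na + glucose
= 2·136 + 33.8
= 272 + 33.8
= 305.8 mOsm/kg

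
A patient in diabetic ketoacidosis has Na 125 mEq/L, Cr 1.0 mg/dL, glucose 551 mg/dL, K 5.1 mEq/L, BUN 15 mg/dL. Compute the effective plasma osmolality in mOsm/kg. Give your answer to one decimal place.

280.6 mOsm/kg

Effective osmolality excludes urea (freely permeant across cell membranes):
2·Na + glucose/18
= 2·125 + 551/18
= 250 + 30.61
= 280.61 mOsm/kg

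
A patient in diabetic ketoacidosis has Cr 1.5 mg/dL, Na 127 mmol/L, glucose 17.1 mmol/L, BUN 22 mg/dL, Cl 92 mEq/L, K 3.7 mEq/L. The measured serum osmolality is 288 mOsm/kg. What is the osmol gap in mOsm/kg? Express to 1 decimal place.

Calculated osmolality = 2·Na + glucose + BUN/2.8
= 2·127 + 17.1 + 22/2.8
= 254 + 17.10 + 7.86
= 278.96 mOsm/kg ≈ 279.0 mOsm/kg
Osmolar gap = measured − calculated = 288 − 279.0 = 9.0 mOsm/kg

9.0 mOsm/kg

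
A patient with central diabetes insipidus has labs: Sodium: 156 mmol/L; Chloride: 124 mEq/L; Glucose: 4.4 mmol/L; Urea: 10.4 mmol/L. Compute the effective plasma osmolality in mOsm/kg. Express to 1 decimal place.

Effective osmolality excludes urea (freely permeant across cell membranes):
2·Na + glucose
= 2·156 + 4.4
= 312 + 4.4
= 316.4 mOsm/kg

316.4 mOsm/kg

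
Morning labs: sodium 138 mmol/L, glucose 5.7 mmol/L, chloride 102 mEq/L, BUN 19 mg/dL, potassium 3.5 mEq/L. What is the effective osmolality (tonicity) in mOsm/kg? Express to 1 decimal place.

281.7 mOsm/kg

Effective osmolality excludes urea (freely permeant across cell membranes):
2·Na + glucose
= 2·138 + 5.7
= 276 + 5.7
= 281.7 mOsm/kg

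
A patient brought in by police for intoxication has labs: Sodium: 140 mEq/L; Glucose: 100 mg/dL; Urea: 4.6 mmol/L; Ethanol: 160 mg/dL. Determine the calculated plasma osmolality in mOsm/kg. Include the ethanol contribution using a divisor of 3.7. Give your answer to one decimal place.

333.4 mOsm/kg

Calculated osmolality = 2·Na + glucose/18 + urea + ethanol/3.7
= 2·140 + 100/18 + 4.6 + 160/3.7
= 280 + 5.56 + 4.60 + 43.24
= 333.4 mOsm/kg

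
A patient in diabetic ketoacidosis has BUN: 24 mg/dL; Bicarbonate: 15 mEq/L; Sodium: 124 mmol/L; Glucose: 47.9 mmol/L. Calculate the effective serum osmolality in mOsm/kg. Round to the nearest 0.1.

Effective osmolality excludes urea (freely permeant across cell membranes):
2·Na + glucose
= 2·124 + 47.9
= 248 + 47.9
= 295.9 mOsm/kg

295.9 mOsm/kg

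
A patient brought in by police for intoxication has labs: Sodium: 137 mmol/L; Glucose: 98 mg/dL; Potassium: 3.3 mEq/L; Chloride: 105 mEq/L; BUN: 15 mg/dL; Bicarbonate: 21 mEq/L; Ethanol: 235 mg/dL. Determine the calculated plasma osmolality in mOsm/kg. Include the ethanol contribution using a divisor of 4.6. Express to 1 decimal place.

Calculated osmolality = 2·Na + glucose/18 + BUN/2.8 + ethanol/4.6
= 2·137 + 98/18 + 15/2.8 + 235/4.6
= 274 + 5.44 + 5.36 + 51.09
= 335.89 mOsm/kg

335.9 mOsm/kg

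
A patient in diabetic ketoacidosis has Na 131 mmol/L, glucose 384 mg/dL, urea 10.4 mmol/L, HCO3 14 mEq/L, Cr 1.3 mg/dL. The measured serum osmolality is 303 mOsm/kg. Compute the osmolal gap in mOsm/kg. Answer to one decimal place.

Calculated osmolality = 2·Na + glucose/18 + urea
= 2·131 + 384/18 + 10.4
= 262 + 21.33 + 10.40
= 293.73 mOsm/kg ≈ 293.7 mOsm/kg
Osmolar gap = measured − calculated = 303 − 293.7 = 9.3 mOsm/kg

9.3 mOsm/kg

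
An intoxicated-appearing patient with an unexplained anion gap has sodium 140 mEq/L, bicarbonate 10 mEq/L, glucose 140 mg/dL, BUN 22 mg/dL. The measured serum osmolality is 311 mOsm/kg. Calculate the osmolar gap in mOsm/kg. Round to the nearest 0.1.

15.4 mOsm/kg

Calculated osmolality = 2·Na + glucose/18 + BUN/2.8
= 2·140 + 140/18 + 22/2.8
= 280 + 7.78 + 7.86
= 295.64 mOsm/kg ≈ 295.6 mOsm/kg
Osmolar gap = measured − calculated = 311 − 295.6 = 15.4 mOsm/kg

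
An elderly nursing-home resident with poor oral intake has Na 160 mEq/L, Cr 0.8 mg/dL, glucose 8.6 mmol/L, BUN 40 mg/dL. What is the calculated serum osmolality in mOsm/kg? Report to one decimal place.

342.9 mOsm/kg

Calculated osmolality = 2·Na + glucose + BUN/2.8
= 2·160 + 8.6 + 40/2.8
= 320 + 8.60 + 14.29
= 342.89 mOsm/kg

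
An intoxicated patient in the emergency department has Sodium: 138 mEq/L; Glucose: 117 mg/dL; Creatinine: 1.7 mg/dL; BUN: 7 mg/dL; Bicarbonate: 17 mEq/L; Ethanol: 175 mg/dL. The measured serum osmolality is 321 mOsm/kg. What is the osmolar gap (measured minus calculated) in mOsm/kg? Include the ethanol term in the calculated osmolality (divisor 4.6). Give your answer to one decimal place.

Calculated osmolality = 2·Na + glucose/18 + BUN/2.8 + ethanol/4.6
= 2·138 + 117/18 + 7/2.8 + 175/4.6
= 276 + 6.50 + 2.50 + 38.04
= 323.04 mOsm/kg ≈ 323.0 mOsm/kg
Osmolar gap = measured − calculated = 321 − 323.0 = -2.0 mOsm/kg

-2.0 mOsm/kg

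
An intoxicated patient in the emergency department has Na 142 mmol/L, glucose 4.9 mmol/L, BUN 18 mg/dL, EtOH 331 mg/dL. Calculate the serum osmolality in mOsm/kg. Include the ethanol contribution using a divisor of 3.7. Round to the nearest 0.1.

384.8 mOsm/kg

Calculated osmolality = 2·Na + glucose + BUN/2.8 + ethanol/3.7
= 2·142 + 4.9 + 18/2.8 + 331/3.7
= 284 + 4.90 + 6.43 + 89.46
= 384.79 mOsm/kg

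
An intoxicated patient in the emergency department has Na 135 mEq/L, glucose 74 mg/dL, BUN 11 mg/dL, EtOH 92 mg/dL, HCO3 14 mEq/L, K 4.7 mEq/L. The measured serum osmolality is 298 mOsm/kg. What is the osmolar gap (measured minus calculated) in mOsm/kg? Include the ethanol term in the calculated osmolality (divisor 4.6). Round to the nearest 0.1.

0.0 mOsm/kg

Calculated osmolality = 2·Na + glucose/18 + BUN/2.8 + ethanol/4.6
= 2·135 + 74/18 + 11/2.8 + 92/4.6
= 270 + 4.11 + 3.93 + 20
= 298.04 mOsm/kg ≈ 298.0 mOsm/kg
Osmolar gap = measured − calculated = 298 − 298.0 = 0.0 mOsm/kg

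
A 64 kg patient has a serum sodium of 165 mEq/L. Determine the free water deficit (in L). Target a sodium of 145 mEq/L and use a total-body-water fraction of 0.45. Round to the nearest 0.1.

4.0 L

TBW = 0.45 · 64 = 28.8 L
Free water deficit = TBW · (Na/145 − 1)
= 28.8 · (165/145 − 1)
= 28.8 · 0.1379
= 3.97 L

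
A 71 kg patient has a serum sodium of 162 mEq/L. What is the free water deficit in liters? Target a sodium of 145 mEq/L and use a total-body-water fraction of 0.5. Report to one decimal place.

4.2 L

TBW = 0.5 · 71 = 35.5 L
Free water deficit = TBW · (Na/145 − 1)
= 35.5 · (162/145 − 1)
= 35.5 · 0.1172
= 4.16 L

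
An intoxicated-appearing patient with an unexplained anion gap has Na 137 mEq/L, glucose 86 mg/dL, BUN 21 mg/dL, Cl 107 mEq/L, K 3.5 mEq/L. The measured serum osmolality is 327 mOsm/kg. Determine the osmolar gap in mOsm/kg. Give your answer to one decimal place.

Calculated osmolality = 2·Na + glucose/18 + BUN/2.8
= 2·137 + 86/18 + 21/2.8
= 274 + 4.78 + 7.50
= 286.28 mOsm/kg ≈ 286.3 mOsm/kg
Osmolar gap = measured − calculated = 327 − 286.3 = 40.7 mOsm/kg

40.7 mOsm/kg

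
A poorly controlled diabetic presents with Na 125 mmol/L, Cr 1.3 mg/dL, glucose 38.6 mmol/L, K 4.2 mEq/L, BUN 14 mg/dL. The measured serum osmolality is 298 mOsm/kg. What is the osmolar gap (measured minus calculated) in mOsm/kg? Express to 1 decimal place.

4.4 mOsm/kg

Calculated osmolality = 2·Na + glucose + BUN/2.8
= 2·125 + 38.6 + 14/2.8
= 250 + 38.60 + 5
= 293.6 mOsm/kg ≈ 293.6 mOsm/kg
Osmolar gap = measured − calculated = 298 − 293.6 = 4.4 mOsm/kg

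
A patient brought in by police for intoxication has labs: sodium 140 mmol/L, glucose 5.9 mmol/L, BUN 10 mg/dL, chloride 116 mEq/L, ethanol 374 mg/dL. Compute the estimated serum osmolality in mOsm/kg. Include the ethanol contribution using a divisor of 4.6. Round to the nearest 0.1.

370.8 mOsm/kg

Calculated osmolality = 2·Na + glucose + BUN/2.8 + ethanol/4.6
= 2·140 + 5.9 + 10/2.8 + 374/4.6
= 280 + 5.90 + 3.57 + 81.30
= 370.77 mOsm/kg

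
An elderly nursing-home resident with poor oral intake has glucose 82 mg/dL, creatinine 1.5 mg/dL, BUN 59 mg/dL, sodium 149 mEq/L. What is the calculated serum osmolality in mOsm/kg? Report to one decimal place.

323.6 mOsm/kg

Calculated osmolality = 2·Na + glucose/18 + BUN/2.8
= 2·149 + 82/18 + 59/2.8
= 298 + 4.56 + 21.07
= 323.63 mOsm/kg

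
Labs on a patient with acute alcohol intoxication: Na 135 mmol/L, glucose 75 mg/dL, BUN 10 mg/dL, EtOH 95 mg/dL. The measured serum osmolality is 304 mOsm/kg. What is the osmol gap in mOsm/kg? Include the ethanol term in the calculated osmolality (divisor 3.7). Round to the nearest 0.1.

Calculated osmolality = 2·Na + glucose/18 + BUN/2.8 + ethanol/3.7
= 2·135 + 75/18 + 10/2.8 + 95/3.7
= 270 + 4.17 + 3.57 + 25.68
= 303.42 mOsm/kg ≈ 303.4 mOsm/kg
Osmolar gap = measured − calculated = 304 − 303.4 = 0.6 mOsm/kg

0.6 mOsm/kg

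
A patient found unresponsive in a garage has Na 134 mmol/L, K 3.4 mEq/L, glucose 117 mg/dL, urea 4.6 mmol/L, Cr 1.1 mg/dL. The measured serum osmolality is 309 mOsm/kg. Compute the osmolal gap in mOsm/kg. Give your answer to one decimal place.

29.9 mOsm/kg

Calculated osmolality = 2·Na + glucose/18 + urea
= 2·134 + 117/18 + 4.6
= 268 + 6.50 + 4.60
= 279.1 mOsm/kg ≈ 279.1 mOsm/kg
Osmolar gap = measured − calculated = 309 − 279.1 = 29.9 mOsm/kg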